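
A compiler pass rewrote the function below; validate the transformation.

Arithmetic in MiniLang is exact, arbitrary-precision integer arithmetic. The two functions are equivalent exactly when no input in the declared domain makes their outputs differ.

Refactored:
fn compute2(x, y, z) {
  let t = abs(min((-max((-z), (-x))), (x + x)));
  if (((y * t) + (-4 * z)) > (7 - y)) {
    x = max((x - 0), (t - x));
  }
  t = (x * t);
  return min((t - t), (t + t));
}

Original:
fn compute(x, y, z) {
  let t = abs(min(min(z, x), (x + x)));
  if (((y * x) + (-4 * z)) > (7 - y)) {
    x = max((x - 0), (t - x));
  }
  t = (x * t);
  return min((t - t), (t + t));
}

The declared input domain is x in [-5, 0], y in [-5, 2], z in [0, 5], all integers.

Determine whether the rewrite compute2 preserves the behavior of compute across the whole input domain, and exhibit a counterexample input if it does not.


On input x=-5, y=-5, z=0, compute returns 0 while compute2 returns -100.
verdict: not equivalent; witness: x=-5, y=-5, z=0


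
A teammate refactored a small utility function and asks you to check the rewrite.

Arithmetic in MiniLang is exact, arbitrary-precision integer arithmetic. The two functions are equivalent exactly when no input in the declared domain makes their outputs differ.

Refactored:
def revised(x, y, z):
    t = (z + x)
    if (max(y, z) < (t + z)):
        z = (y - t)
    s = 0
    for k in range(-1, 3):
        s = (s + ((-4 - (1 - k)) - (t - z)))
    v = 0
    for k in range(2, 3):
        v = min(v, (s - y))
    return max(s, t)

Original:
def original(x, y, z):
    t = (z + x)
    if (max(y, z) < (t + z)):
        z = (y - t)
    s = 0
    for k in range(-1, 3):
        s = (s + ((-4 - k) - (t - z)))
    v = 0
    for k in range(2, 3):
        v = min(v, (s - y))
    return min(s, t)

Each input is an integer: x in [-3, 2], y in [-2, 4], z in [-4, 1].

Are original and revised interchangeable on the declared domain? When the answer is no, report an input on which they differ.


The rewrite breaks on x=-3, y=-2, z=-4, where the results are -7 and -6.
original: t=-7, then (max(y, z) < (t + z)) is false, then s=0, then (k=-1), then s=0, then (k=0), then s=-1, then (k=1), then s=-3, then (k=2), then s=-6, then v=0, then (k=2), then v=-4, then returns -7
revised: t=-7, then (max(y, z) < (t + z)) is false, then s=0, then (k=-1), then s=-3, then (k=0), then s=-5, then (k=1), then s=-6, then (k=2), then s=-6, then v=0, then (k=2), then v=-4, then returns -6
verdict: not equivalent; witness: x=-3, y=-2, z=-4


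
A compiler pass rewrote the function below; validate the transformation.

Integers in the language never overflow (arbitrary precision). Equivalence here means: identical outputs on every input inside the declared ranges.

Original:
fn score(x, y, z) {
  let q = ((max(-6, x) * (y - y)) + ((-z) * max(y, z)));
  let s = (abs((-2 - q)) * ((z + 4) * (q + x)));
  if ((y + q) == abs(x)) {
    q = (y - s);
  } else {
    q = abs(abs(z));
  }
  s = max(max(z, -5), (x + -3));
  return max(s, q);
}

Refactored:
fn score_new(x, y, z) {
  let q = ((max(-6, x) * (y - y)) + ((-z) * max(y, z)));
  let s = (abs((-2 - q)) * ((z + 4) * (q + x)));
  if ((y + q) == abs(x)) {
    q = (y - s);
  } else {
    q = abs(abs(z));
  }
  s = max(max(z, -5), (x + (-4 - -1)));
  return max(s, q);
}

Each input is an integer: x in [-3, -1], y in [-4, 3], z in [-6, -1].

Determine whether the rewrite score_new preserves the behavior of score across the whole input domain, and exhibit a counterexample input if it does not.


This is a faithful refactor — arithmetic usage differs; and constant usage differs, but the computed results match everywhere.
Tracing x=-2, y=1, z=-4: score: q=4, then s=0, then ((y + q) == abs(x)) is false, then q=4, then s=-4, then returns 4 | score_new: q=4, then s=0, then ((y + q) == abs(x)) is false, then q=4, then s=-4, then returns 4 — matching result 4.
An exhaustive pass over the 144 declared inputs shows identical outputs.
verdict: equivalent


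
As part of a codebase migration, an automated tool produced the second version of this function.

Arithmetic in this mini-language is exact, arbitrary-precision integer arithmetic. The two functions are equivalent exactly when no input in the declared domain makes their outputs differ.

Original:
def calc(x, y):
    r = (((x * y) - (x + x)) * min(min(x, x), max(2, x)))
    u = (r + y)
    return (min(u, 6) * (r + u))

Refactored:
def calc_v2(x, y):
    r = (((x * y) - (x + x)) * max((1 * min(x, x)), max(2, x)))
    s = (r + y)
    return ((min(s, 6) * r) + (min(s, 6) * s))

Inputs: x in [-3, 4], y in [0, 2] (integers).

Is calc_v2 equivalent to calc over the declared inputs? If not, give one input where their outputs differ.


On input x=-3, y=0, calc returns 648 while calc_v2 returns 144.
verdict: not equivalent; witness: x=-3, y=0


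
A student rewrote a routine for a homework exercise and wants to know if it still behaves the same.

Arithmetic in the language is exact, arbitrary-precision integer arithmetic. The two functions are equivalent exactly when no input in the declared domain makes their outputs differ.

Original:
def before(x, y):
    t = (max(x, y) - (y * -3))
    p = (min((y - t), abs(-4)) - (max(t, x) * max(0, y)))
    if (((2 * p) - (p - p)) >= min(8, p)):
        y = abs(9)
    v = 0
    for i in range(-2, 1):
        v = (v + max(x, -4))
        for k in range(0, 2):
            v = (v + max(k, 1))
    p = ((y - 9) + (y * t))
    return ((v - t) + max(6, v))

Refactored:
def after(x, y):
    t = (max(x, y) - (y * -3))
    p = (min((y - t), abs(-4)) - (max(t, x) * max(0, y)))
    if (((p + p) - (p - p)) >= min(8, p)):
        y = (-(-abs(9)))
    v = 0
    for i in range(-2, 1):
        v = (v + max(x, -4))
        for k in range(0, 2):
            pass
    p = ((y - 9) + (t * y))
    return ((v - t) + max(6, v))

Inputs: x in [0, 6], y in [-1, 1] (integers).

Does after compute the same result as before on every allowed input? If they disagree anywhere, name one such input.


There is a counterexample at x=0, y=-1: 15 on one side, 9 on the other.
before: t := -3 | p := 2 | (((2 * p) - (p - p)) >= min(8, p)): true | y := 9 | v := 0 | iter i=-2: | v := 0 | iter k=0: | v := 1 | iter k=1: | v := 2 | iter i=-1: | v := 2 | iter k=0: | v := 3 | iter k=1: | v := 4 | iter i=0: | v := 4 | iter k=0: | v := 5 | iter k=1: | v := 6 | p := -27 | result 15
after: t := -3 | p := 2 | (((p + p) - (p - p)) >= min(8, p)): true | y := 9 | v := 0 | iter i=-2: | v := 0 | iter k=0: | iter k=1: | iter i=-1: | v := 0 | iter k=0: | iter k=1: | iter i=0: | v := 0 | iter k=0: | iter k=1: | p := -27 | result 9
verdict: not equivalent; witness: x=0, y=-1


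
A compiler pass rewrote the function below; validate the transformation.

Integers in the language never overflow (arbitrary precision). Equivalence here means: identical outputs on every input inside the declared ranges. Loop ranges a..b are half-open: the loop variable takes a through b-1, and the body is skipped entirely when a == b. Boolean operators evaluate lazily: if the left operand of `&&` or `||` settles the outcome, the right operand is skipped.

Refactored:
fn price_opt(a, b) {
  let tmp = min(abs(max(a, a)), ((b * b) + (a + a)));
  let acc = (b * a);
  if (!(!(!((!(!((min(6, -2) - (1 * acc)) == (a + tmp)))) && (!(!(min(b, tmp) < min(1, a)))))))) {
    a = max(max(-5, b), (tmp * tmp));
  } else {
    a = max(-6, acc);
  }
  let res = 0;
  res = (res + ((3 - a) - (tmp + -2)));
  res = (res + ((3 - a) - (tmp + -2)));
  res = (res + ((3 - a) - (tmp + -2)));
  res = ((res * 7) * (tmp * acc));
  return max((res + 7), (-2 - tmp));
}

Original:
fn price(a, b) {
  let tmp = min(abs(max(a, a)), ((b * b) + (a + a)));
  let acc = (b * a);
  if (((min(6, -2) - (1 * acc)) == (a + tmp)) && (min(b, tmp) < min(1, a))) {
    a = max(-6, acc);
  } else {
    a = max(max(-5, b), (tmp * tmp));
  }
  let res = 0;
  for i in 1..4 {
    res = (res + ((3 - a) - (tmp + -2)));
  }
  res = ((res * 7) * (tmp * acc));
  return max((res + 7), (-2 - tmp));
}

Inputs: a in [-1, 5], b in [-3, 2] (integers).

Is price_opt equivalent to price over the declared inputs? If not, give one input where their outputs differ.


Comparing the listings, the differences include: boolean connective usage differs; also arithmetic usage differs; also local variable names differ; also statement counts differ; also constant usage differs; also loop structure differs.
One worked example (a=5, b=1) — price: tmp becomes 5; next acc becomes 5; next (((min(6, -2) - (1 * acc)) == (a + tmp)) && (min(b, tmp) < min(1, a))) evaluates to false; next a becomes 25; next res becomes 0; next at i=1:; next res becomes -25; next at i=2:; next res becomes -50; next at i=3:; next res becomes -75; next res becomes -13125; next final value -7; price_opt: tmp becomes 5; next acc becomes 5; next (!(!(!((!(!((min(6, -2) - (1 * acc)) == (a + tmp)))) && (!(!(min(b, tmp) < min(1, a)))))))) evaluates to true; next a becomes 25; next res becomes 0; next res becomes -25; next res becomes -50; next res becomes -75; next res becomes -13125; next final value -7; agreement on -7.
Sweeping the whole domain (42 inputs) finds no disagreement.
verdict: equivalent


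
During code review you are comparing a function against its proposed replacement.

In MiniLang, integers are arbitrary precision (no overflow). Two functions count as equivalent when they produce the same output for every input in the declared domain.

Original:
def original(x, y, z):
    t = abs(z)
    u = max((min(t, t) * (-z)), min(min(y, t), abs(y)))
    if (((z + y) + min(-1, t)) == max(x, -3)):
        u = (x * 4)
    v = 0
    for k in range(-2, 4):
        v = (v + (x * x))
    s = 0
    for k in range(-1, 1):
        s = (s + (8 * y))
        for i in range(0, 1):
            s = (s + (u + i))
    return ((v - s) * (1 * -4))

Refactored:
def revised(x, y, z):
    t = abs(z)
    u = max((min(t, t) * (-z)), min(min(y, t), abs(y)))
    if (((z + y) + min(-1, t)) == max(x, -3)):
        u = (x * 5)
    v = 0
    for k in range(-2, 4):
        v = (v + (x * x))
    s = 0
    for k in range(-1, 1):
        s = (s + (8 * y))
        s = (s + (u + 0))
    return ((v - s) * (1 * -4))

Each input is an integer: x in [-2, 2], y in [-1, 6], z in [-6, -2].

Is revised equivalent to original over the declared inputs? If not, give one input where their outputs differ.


Run the pair on x=-2, y=1, z=-2.
original: t becomes 2; next u becomes 4; next (((z + y) + min(-1, t)) == max(x, -3)) evaluates to true; next u becomes -8; next v becomes 0; next at k=-2:; next v becomes 4; next at k=-1:; next v becomes 8; next at k=0:; next v becomes 12; next at k=1:; next v becomes 16; next at k=2:; next v becomes 20; next at k=3:; next v becomes 24; next s becomes 0; next at k=-1:; next s becomes 8; next at i=0:; next s becomes 0; next at k=0:; next s becomes 8; next at i=0:; next s becomes 0; next final value -96
revised: t becomes 2; next u becomes 4; next (((z + y) + min(-1, t)) == max(x, -3)) evaluates to true; next u becomes -10; next v becomes 0; next at k=-2:; next v becomes 4; next at k=-1:; next v becomes 8; next at k=0:; next v becomes 12; next at k=1:; next v becomes 16; next at k=2:; next v becomes 20; next at k=3:; next v becomes 24; next s becomes 0; next at k=-1:; next s becomes 8; next s becomes -2; next at k=0:; next s becomes 6; next s becomes -4; next final value -112
-96 != -112, so the rewrite changes behavior.
verdict: not equivalent; witness: x=-2, y=1, z=-2


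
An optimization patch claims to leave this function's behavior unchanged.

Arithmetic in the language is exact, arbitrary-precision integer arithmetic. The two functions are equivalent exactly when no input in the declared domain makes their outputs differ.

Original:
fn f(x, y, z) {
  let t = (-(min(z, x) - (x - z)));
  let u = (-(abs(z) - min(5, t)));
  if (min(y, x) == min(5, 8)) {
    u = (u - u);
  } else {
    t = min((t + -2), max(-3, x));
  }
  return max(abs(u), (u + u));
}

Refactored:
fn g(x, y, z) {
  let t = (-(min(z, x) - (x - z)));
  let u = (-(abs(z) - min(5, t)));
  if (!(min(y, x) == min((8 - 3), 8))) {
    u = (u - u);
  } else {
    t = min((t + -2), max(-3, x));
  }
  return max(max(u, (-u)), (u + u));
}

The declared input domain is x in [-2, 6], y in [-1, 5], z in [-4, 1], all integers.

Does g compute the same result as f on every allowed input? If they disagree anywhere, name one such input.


Evaluate both at x=-2, y=-1, z=-4.
f: t becomes 6; next u becomes 1; next (min(y, x) == min(5, 8)) evaluates to false; next t becomes -2; next final value 2
g: t becomes 6; next u becomes 1; next (!(min(y, x) == min((8 - 3), 8))) evaluates to true; next u becomes 0; next final value 0
2 vs 0 — the two versions disagree here.
verdict: not equivalent; witness: x=-2, y=-1, z=-4


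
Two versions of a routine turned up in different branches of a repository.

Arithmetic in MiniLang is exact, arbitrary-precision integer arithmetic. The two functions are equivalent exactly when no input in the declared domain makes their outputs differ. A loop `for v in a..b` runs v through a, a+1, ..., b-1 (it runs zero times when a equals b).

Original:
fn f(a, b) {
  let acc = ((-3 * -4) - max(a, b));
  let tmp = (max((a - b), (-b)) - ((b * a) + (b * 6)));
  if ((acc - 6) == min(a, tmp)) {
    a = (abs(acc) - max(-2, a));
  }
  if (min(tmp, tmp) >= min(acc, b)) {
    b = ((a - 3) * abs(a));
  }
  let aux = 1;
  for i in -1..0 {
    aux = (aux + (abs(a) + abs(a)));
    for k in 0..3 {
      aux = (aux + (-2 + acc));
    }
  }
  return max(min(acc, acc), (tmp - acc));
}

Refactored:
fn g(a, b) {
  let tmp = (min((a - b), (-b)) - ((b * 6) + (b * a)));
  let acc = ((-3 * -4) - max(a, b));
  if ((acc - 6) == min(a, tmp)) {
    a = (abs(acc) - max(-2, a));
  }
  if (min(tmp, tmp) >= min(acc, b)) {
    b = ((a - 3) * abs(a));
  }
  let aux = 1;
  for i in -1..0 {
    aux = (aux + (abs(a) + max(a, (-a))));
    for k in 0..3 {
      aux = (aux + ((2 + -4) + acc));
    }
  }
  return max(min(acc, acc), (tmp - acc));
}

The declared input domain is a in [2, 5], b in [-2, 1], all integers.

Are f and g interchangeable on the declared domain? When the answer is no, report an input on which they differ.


Take a=3, b=-2.
f: acc := 9 | tmp := 23 | ((acc - 6) == min(a, tmp)): true | a := 6 | (min(tmp, tmp) >= min(acc, b)): true | b := 18 | aux := 1 | iter i=-1: | aux := 13 | iter k=0: | aux := 20 | iter k=1: | aux := 27 | iter k=2: | aux := 34 | result 14
g: tmp := 20 | acc := 9 | ((acc - 6) == min(a, tmp)): true | a := 6 | (min(tmp, tmp) >= min(acc, b)): true | b := 18 | aux := 1 | iter i=-1: | aux := 13 | iter k=0: | aux := 20 | iter k=1: | aux := 27 | iter k=2: | aux := 34 | result 11
14 and 11 differ, so these are not the same function on this domain.
verdict: not equivalent; witness: a=3, b=-2


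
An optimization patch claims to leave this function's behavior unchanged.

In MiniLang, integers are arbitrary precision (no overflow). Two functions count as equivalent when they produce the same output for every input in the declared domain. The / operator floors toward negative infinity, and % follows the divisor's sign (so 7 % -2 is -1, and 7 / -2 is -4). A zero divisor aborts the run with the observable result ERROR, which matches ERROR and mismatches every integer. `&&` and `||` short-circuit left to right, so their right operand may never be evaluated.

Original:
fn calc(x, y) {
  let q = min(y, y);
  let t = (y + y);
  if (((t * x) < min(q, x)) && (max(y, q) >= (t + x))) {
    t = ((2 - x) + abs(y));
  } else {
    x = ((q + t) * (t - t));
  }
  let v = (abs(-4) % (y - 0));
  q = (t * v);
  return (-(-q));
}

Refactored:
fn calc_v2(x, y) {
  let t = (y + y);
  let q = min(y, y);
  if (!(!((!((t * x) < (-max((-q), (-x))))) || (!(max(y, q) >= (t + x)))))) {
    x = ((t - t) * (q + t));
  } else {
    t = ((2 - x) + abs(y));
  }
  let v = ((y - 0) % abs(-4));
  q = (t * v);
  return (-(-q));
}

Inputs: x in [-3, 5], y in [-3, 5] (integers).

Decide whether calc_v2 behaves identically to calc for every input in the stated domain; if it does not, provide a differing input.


Consider the input x=-3, y=-3.
calc: q=-3, then t=-6, then (((t * x) < min(q, x)) && (max(y, q) >= (t + x))) is false, then x=0, then v=-2, then q=12, then returns 12
calc_v2: t=-6, then q=-3, then (!(!((!((t * x) < (-max((-q), (-x))))) || (!(max(y, q) >= (t + x)))))) is true, then x=0, then v=1, then q=-6, then returns -6
12 against -6: the behavior changed.
verdict: not equivalent; witness: x=-3, y=-3


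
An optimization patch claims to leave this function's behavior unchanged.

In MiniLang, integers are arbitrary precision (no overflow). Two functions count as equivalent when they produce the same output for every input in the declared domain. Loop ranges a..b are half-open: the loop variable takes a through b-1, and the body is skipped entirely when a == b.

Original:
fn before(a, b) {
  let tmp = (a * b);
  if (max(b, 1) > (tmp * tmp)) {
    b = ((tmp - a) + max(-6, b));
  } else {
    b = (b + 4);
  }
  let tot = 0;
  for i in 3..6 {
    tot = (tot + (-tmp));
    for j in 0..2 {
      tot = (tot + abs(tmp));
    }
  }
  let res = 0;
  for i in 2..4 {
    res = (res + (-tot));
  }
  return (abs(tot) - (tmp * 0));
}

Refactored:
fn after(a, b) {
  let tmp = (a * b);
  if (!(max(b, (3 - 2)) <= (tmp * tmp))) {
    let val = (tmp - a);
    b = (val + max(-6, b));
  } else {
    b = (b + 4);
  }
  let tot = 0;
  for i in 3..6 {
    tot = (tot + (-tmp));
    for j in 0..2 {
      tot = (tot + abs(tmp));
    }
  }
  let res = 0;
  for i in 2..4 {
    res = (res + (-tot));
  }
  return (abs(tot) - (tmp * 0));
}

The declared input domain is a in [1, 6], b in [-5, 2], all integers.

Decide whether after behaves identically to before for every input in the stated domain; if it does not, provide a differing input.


Although constant usage differs, plus statement counts differ, plus local variable names differ, plus boolean connective usage differs, plus comparison usage differs, plus arithmetic usage differs, 48/48 inputs agree.
verdict: equivalent


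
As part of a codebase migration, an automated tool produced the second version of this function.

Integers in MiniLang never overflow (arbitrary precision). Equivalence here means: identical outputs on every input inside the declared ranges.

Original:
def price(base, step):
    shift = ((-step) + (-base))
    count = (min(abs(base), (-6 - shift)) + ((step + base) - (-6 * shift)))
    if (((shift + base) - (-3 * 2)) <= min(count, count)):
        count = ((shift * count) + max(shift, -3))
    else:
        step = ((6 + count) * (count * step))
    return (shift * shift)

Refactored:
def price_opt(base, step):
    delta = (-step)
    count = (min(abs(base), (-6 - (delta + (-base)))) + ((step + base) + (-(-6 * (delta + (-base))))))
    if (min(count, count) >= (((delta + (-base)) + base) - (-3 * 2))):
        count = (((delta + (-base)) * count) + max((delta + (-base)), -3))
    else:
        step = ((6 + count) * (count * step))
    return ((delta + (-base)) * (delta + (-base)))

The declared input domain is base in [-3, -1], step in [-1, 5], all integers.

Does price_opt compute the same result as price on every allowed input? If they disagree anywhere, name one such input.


Comparing the listings, the differences include: arithmetic usage differs; also local variable names differ; also comparison usage differs.
As a probe, take base=-3, step=0: price runs shift=3, then count=6, then (((shift + base) - (-3 * 2)) <= min(count, count)) is true, then count=21, then returns 9; price_opt runs delta=0, then count=6, then (min(count, count) >= (((delta + (-base)) + base) - (-3 * 2))) is true, then count=21, then returns 9; both end at 9.
Checked all 21 inputs in the declared domain: the outputs agree on every one.
verdict: equivalent


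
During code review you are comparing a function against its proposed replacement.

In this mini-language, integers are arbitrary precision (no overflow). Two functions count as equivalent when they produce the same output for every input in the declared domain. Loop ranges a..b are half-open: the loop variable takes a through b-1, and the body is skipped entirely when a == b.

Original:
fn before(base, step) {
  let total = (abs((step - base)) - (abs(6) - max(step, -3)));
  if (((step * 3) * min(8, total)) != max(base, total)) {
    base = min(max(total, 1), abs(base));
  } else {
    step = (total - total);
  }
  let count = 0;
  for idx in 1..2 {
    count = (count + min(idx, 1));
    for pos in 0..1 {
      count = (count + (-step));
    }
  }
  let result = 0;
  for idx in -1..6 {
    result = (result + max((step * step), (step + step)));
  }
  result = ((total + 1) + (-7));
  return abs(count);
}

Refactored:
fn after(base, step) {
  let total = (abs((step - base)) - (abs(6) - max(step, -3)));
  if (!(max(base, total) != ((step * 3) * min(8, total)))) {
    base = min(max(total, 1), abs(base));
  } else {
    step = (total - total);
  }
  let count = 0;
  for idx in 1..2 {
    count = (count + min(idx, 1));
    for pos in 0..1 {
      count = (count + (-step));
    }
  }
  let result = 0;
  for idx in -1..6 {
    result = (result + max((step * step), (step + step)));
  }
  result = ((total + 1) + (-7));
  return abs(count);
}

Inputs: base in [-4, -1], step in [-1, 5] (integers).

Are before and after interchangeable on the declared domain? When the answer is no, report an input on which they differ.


Not equivalent: base=-4, step=-1 separates them (2 vs 1).
before: total=-4, then (((step * 3) * min(8, total)) != max(base, total)) is true, then base=1, then count=0, then (idx=1), then count=1, then (pos=0), then count=2, then result=0, then (idx=-1), then result=1, then (idx=0), then result=2, then (idx=1), then result=3, then (idx=2), then result=4, then (idx=3), then result=5, then (idx=4), then result=6, then (idx=5), then result=7, then result=-10, then returns 2
after: total=-4, then (!(max(base, total) != ((step * 3) * min(8, total)))) is false, then step=0, then count=0, then (idx=1), then count=1, then (pos=0), then count=1, then result=0, then (idx=-1), then result=0, then (idx=0), then result=0, then (idx=1), then result=0, then (idx=2), then result=0, then (idx=3), then result=0, then (idx=4), then result=0, then (idx=5), then result=0, then result=-10, then returns 1
verdict: not equivalent; witness: base=-4, step=-1


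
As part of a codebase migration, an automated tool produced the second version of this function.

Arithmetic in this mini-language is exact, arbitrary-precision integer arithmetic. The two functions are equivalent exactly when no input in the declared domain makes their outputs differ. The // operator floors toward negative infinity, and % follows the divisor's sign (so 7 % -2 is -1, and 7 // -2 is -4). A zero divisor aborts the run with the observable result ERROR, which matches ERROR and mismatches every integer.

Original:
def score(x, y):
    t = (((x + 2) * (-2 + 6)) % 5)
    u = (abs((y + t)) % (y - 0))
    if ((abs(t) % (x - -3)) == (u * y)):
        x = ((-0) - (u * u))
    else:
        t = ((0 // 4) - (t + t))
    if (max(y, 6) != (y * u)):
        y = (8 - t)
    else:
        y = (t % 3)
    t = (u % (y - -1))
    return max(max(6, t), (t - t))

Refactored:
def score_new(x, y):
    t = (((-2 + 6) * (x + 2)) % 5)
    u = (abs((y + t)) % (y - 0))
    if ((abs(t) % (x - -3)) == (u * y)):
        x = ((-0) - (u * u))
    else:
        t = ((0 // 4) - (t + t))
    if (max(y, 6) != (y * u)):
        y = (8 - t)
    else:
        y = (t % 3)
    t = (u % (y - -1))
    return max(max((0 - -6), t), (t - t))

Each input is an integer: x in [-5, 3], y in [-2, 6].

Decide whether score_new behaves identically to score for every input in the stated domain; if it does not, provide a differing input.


Side by side, the visible changes include: constant usage differs; also arithmetic usage differs.
Tracing x=3, y=1: score: t becomes 0; next u becomes 0; next ((abs(t) % (x - -3)) == (u * y)) evaluates to true; next x becomes 0; next (max(y, 6) != (y * u)) evaluates to true; next y becomes 8; next t becomes 0; next final value 6 | score_new: t becomes 0; next u becomes 0; next ((abs(t) % (x - -3)) == (u * y)) evaluates to true; next x becomes 0; next (max(y, 6) != (y * u)) evaluates to true; next y becomes 8; next t becomes 0; next final value 6 — matching result 6.
An exhaustive pass over the 81 declared inputs shows identical outputs.
verdict: equivalent


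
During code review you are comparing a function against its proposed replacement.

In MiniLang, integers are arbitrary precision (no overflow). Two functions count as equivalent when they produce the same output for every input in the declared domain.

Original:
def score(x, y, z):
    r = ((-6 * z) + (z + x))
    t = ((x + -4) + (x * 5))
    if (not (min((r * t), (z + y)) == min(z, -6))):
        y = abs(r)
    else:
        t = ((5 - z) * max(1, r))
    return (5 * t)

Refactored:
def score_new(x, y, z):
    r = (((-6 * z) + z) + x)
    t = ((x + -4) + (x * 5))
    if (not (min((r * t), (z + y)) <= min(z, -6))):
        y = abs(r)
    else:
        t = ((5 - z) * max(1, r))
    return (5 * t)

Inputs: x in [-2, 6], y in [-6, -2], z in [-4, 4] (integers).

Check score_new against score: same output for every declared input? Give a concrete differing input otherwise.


Try x=-2, y=-6, z=-4.
score: r = 18; t = -16; (not (min((r * t), (z + y)) == min(z, -6))) -> true; y = 18; return -80
score_new: r = 18; t = -16; (not (min((r * t), (z + y)) <= min(z, -6))) -> false; t = 162; return 810
-80 != 810, so the rewrite changes behavior.
verdict: not equivalent; witness: x=-2, y=-6, z=-4


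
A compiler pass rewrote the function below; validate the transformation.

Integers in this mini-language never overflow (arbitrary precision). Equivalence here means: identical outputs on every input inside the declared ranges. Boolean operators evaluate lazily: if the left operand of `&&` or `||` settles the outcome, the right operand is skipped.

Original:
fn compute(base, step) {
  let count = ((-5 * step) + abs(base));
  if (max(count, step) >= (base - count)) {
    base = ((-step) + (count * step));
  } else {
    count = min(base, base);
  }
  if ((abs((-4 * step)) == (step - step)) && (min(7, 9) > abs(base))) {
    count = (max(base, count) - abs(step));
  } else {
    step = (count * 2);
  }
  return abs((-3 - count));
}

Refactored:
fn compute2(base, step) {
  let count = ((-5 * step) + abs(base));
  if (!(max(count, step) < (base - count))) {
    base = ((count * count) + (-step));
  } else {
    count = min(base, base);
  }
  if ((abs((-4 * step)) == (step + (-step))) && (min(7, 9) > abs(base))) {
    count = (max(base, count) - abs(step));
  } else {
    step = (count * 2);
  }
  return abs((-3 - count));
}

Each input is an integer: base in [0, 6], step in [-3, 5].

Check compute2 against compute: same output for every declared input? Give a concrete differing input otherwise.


Run the pair on base=2, step=0.
compute: count becomes 2; next (max(count, step) >= (base - count)) evaluates to true; next base becomes 0; next ((abs((-4 * step)) == (step - step)) && (min(7, 9) > abs(base))) evaluates to true; next count becomes 2; next final value 5
compute2: count becomes 2; next (!(max(count, step) < (base - count))) evaluates to true; next base becomes 4; next ((abs((-4 * step)) == (step + (-step))) && (min(7, 9) > abs(base))) evaluates to true; next count becomes 4; next final value 7
5 against 7: the behavior changed.
verdict: not equivalent; witness: base=2, step=0


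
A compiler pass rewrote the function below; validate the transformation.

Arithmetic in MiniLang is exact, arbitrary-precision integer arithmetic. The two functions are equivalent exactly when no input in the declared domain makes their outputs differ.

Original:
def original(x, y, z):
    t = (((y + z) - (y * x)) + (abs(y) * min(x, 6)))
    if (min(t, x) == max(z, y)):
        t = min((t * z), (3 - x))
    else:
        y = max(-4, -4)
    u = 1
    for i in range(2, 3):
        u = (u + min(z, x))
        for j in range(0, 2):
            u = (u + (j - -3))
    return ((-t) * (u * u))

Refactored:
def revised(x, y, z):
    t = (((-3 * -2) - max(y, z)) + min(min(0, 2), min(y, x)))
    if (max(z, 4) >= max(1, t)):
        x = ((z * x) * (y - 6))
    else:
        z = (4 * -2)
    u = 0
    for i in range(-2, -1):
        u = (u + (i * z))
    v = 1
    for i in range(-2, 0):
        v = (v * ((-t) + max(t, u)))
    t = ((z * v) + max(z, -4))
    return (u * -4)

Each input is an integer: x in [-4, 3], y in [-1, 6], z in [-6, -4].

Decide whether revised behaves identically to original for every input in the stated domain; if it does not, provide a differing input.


The rewrite breaks on x=-4, y=-1, z=-6, where the results are 60 and -48.
original: t = -15; (min(t, x) == max(z, y)) -> false; y = -4; u = 1; [i=2]; u = -5; [j=0]; u = -2; [j=1]; u = 2; return 60
revised: t = 3; (max(z, 4) >= max(1, t)) -> true; x = -168; u = 0; [i=-2]; u = 12; v = 1; [i=-2]; v = 9; [i=-1]; v = 81; t = -490; return -48
verdict: not equivalent; witness: x=-4, y=-1, z=-6


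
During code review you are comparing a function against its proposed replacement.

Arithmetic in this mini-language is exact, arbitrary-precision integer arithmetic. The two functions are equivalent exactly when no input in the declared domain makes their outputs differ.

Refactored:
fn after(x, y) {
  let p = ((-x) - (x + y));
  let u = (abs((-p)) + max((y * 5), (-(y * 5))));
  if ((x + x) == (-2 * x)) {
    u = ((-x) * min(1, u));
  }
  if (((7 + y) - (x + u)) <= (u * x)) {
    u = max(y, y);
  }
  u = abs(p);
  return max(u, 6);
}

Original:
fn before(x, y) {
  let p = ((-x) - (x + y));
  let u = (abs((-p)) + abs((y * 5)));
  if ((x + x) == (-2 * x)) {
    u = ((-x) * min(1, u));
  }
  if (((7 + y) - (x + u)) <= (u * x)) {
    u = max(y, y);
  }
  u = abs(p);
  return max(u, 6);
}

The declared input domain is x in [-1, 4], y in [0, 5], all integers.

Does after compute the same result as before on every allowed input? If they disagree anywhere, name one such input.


Differences: constant usage differs, and arithmetic usage differs, and min/max/abs usage differs — yet all 36 inputs agree.
verdict: equivalent


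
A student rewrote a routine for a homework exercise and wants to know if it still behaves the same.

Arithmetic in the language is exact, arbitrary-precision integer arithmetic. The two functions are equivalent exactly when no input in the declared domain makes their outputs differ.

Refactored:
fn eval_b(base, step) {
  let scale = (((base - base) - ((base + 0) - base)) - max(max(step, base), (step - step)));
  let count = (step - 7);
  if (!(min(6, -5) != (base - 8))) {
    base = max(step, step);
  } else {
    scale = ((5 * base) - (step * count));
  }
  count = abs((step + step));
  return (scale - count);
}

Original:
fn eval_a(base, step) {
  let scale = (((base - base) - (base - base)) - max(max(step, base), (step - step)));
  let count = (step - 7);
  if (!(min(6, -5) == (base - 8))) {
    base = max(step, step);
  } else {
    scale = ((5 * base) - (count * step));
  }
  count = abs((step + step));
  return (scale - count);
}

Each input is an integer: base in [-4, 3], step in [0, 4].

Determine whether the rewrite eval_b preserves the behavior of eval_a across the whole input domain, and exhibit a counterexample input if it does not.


The rewrite breaks on base=-4, step=0, where the results are 0 and -20.
eval_a: scale = 0; count = -7; (!(min(6, -5) == (base - 8))) -> true; base = 0; count = 0; return 0
eval_b: scale = 0; count = -7; (!(min(6, -5) != (base - 8))) -> false; scale = -20; count = 0; return -20
verdict: not equivalent; witness: base=-4, step=0


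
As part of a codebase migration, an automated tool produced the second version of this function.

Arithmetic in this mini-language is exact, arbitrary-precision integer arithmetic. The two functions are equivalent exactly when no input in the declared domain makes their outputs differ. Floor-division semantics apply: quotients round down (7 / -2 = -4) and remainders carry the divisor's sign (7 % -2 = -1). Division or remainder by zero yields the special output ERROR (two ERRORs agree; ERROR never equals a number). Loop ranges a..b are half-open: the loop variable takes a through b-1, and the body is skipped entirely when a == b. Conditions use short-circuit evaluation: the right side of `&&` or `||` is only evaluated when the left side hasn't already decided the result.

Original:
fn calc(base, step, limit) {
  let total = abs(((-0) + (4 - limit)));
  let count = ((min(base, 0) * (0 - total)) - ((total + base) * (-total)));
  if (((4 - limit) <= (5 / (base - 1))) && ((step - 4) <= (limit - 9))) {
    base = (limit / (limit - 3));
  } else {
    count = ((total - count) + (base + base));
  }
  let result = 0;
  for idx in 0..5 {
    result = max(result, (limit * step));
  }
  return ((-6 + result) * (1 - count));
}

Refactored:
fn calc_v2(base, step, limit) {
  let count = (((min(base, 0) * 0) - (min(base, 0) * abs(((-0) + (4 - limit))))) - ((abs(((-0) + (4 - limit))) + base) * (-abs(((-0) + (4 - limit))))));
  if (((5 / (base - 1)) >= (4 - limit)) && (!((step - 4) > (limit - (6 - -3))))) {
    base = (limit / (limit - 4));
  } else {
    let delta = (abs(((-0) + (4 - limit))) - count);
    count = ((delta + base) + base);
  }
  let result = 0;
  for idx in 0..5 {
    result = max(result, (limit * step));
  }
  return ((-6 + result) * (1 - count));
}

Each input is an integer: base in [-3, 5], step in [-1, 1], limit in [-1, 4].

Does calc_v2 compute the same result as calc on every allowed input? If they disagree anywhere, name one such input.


base=2, step=-1, limit=4 yields -6 from calc but ERROR from calc_v2.
verdict: not equivalent; witness: base=2, step=-1, limit=4


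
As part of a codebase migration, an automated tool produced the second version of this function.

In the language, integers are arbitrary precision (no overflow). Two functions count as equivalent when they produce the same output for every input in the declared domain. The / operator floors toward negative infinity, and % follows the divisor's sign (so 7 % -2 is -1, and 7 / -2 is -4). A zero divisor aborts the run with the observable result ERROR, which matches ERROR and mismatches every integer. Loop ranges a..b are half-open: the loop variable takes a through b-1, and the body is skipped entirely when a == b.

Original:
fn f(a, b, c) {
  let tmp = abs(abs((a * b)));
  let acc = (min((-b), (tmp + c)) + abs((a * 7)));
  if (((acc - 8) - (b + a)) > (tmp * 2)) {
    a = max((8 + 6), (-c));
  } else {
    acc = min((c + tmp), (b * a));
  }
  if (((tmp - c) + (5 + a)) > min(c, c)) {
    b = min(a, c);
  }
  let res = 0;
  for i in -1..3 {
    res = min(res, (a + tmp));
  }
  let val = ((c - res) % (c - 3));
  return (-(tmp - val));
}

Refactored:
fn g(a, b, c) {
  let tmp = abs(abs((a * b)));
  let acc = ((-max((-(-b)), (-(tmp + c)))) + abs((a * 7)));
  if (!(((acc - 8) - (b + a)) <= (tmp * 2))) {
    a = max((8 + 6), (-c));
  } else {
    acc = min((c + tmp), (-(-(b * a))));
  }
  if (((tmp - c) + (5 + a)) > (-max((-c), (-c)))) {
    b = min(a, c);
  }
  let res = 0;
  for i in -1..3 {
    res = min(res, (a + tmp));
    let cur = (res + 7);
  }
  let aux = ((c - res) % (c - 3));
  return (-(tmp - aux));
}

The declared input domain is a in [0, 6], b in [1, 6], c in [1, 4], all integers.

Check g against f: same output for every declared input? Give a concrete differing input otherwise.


Comparing the listings, the differences include: local variable names differ; also boolean connective usage differs; also constant usage differs; also arithmetic usage differs; also statement counts differ; also comparison usage differs; also min/max/abs usage differs.
Spot check at a=4, b=2, c=2 — f: tmp=8, then acc=26, then (((acc - 8) - (b + a)) > (tmp * 2)) is false, then acc=8, then (((tmp - c) + (5 + a)) > min(c, c)) is true, then b=2, then res=0, then (i=-1), then res=0, then (i=0), then res=0, then (i=1), then res=0, then (i=2), then res=0, then val=0, then returns -8. g: tmp=8, then acc=26, then (!(((acc - 8) - (b + a)) <= (tmp * 2))) is false, then acc=8, then (((tmp - c) + (5 + a)) > (-max((-c), (-c)))) is true, then b=2, then res=0, then (i=-1), then res=0, then cur=7, then (i=0), then res=0, then cur=7, then (i=1), then res=0, then cur=7, then (i=2), then res=0, then cur=7, then aux=0, then returns -8. Both give -8.
An exhaustive pass over the 168 declared inputs shows identical outputs.
verdict: equivalent


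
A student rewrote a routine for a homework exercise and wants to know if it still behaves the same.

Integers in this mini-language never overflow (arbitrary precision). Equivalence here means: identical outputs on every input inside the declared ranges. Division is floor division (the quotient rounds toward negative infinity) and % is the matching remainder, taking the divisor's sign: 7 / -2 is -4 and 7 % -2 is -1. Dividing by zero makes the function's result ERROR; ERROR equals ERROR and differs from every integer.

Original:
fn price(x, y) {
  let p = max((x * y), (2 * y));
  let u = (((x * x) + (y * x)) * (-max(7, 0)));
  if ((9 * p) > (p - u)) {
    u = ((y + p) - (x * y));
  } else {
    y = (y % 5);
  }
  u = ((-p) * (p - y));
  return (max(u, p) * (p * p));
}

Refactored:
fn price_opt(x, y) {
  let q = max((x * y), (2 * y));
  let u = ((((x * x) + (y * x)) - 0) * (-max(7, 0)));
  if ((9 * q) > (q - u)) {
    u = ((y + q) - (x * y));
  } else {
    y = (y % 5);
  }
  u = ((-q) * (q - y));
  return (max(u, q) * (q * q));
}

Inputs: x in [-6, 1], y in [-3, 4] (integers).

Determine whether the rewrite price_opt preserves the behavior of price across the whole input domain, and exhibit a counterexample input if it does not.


Reading the diff, among the changes: constant usage differs; and arithmetic usage differs; and local variable names differ.
One worked example (x=-4, y=-1) — price: p becomes 4; next u becomes -140; next ((9 * p) > (p - u)) evaluates to false; next y becomes 4; next u becomes 0; next final value 64; price_opt: q becomes 4; next u becomes -140; next ((9 * q) > (q - u)) evaluates to false; next y becomes 4; next u becomes 0; next final value 64; agreement on 64.
Every one of the 64 inputs gives matching results.
verdict: equivalent


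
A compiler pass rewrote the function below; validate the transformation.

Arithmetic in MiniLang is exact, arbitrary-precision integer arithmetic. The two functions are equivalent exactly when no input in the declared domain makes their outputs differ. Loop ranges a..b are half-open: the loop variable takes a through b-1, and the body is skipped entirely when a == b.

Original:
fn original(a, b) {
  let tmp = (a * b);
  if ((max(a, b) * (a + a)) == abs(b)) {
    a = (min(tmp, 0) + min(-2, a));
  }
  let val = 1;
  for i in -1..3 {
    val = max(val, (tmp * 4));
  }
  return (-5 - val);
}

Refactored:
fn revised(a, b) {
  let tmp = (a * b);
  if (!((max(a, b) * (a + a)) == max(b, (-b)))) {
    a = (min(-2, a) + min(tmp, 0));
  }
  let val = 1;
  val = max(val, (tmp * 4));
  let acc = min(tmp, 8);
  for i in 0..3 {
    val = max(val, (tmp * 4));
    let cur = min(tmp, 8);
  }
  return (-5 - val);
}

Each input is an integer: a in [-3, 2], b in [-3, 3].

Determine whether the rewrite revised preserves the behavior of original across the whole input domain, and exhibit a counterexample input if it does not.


Equivalent. The suspicious-looking change has no observable effect anywhere in the declared ranges.
Across all 42 domain points the two functions coincide.
As a probe, take a=1, b=-2: original runs tmp = -2; ((max(a, b) * (a + a)) == abs(b)) -> true; a = -4; val = 1; [i=-1]; val = 1; [i=0]; val = 1; [i=1]; val = 1; [i=2]; val = 1; return -6; revised runs tmp = -2; (!((max(a, b) * (a + a)) == max(b, (-b)))) -> false; val = 1; val = 1; acc = -2; [i=0]; val = 1; cur = -2; [i=1]; val = 1; cur = -2; [i=2]; val = 1; cur = -2; return -6; both end at -6.
verdict: equivalent


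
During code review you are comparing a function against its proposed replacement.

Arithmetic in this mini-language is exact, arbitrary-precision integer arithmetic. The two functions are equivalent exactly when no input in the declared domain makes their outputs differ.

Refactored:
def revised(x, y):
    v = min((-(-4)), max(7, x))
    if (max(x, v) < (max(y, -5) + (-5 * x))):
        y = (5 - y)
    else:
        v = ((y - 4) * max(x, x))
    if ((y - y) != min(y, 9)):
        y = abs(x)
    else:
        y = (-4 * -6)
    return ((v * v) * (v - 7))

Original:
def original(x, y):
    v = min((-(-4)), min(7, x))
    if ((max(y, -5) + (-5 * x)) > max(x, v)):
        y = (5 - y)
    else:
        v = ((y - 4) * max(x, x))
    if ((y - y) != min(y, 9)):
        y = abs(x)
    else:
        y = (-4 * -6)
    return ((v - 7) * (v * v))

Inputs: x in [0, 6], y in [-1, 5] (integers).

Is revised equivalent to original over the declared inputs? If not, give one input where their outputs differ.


Run the pair on x=0, y=5.
original: v becomes 0; next ((max(y, -5) + (-5 * x)) > max(x, v)) evaluates to true; next y becomes 0; next ((y - y) != min(y, 9)) evaluates to false; next y becomes 24; next final value 0
revised: v becomes 4; next (max(x, v) < (max(y, -5) + (-5 * x))) evaluates to true; next y becomes 0; next ((y - y) != min(y, 9)) evaluates to false; next y becomes 24; next final value -48
0 vs -48 — the two versions disagree here.
verdict: not equivalent; witness: x=0, y=5
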